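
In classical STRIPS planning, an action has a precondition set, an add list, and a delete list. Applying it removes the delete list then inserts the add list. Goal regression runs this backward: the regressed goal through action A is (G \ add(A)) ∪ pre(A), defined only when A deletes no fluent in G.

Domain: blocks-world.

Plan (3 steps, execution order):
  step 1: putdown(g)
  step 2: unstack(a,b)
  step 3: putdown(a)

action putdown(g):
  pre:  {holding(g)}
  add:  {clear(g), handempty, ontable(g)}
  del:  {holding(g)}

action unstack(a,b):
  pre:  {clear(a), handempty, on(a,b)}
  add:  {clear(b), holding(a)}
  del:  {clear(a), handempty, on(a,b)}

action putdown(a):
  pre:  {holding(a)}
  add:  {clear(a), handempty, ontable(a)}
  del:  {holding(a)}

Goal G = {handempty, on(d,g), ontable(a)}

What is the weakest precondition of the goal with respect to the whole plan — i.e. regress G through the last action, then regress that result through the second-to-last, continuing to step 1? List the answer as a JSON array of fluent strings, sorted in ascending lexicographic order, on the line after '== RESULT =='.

Regress step by step:
  through step 3 (putdown(a)): drop {handempty, ontable(a)}, keep {on(d,g)}, require {holding(a)}
    → {holding(a), on(d,g)}
  through step 2 (unstack(a,b)): drop {holding(a)}, keep {on(d,g)}, require {clear(a), handempty, on(a,b)}
    → {clear(a), handempty, on(a,b), on(d,g)}
  through step 1 (putdown(g)): drop {handempty}, keep {clear(a), on(a,b), on(d,g)}, require {holding(g)}
    → {clear(a), holding(g), on(a,b), on(d,g)}

== RESULT ==
["clear(a)", "holding(g)", "on(a,b)", "on(d,g)"]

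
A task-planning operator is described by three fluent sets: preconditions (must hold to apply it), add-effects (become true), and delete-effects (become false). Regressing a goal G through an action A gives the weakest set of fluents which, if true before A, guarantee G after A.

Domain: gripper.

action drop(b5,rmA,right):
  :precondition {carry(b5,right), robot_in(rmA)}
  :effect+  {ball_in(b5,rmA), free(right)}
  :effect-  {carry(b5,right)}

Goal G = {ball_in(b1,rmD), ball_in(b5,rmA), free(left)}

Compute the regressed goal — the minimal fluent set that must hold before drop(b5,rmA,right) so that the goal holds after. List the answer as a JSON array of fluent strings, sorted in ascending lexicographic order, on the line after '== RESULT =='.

Regress:
  G ∩ del = {}  (empty — regression defined)
  G \ add = {ball_in(b1,rmD), ball_in(b5,rmA), free(left)} \ {ball_in(b5,rmA), free(right)} = {ball_in(b1,rmD), free(left)}
  ∪ pre   = {ball_in(b1,rmD), free(left)} ∪ {carry(b5,right), robot_in(rmA)}
          = {ball_in(b1,rmD), carry(b5,right), free(left), robot_in(rmA)}

== RESULT ==
["ball_in(b1,rmD)", "carry(b5,right)", "free(left)", "robot_in(rmA)"]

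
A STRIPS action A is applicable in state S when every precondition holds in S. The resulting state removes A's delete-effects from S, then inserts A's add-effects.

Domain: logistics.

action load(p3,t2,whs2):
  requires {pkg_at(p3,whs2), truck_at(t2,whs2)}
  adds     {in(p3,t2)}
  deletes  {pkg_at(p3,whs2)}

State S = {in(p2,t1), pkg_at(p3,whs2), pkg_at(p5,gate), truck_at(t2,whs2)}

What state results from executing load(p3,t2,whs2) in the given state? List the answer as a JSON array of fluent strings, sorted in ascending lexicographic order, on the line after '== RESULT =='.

Progress:
  pre ⊆ S: {pkg_at(p3,whs2), truck_at(t2,whs2)} ⊆ S  — applicable
  S \ del = {in(p2,t1), pkg_at(p5,gate), truck_at(t2,whs2)}
  ∪ add   = {in(p2,t1), in(p3,t2), pkg_at(p5,gate), truck_at(t2,whs2)}

== RESULT ==
["in(p2,t1)", "in(p3,t2)", "pkg_at(p5,gate)", "truck_at(t2,whs2)"]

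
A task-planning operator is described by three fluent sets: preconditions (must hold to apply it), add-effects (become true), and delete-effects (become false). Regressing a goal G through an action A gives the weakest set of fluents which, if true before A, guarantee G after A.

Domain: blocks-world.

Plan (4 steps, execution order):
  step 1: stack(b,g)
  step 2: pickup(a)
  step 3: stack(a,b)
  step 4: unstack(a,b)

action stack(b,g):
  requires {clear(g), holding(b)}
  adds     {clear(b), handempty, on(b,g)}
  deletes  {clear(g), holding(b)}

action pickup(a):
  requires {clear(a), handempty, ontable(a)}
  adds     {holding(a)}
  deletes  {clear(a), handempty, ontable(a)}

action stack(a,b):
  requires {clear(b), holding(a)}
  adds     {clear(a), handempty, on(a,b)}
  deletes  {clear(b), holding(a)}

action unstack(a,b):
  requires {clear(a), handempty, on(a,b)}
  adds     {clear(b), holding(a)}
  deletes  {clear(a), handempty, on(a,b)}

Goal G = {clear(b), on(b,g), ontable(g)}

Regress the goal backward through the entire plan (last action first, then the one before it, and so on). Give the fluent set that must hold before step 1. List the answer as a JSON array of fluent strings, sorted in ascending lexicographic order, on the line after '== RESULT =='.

Regress step by step:
  through step 4 (unstack(a,b)): drop {clear(b)}, keep {on(b,g), ontable(g)}, require {clear(a), handempty, on(a,b)}
    → {clear(a), handempty, on(a,b), on(b,g), ontable(g)}
  through step 3 (stack(a,b)): drop {clear(a), handempty, on(a,b)}, keep {on(b,g), ontable(g)}, require {clear(b), holding(a)}
    → {clear(b), holding(a), on(b,g), ontable(g)}
  through step 2 (pickup(a)): drop {holding(a)}, keep {clear(b), on(b,g), ontable(g)}, require {clear(a), handempty, ontable(a)}
    → {clear(a), clear(b), handempty, on(b,g), ontable(a), ontable(g)}
  through step 1 (stack(b,g)): drop {clear(b), handempty, on(b,g)}, keep {clear(a), ontable(a), ontable(g)}, require {clear(g), holding(b)}
    → {clear(a), clear(g), holding(b), ontable(a), ontable(g)}

== RESULT ==
["clear(a)", "clear(g)", "holding(b)", "ontable(a)", "ontable(g)"]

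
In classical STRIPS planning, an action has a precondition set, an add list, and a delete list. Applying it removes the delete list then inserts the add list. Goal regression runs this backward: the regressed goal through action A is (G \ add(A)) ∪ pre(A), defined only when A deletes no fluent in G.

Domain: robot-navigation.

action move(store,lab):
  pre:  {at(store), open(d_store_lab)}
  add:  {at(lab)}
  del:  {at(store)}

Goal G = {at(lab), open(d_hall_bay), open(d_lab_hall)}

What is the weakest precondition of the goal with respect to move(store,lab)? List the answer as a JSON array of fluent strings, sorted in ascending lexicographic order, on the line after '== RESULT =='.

Regress:
  G ∩ del = {}  (empty — regression defined)
  G \ add = {at(lab), open(d_hall_bay), open(d_lab_hall)} \ {at(lab)} = {open(d_hall_bay), open(d_lab_hall)}
  ∪ pre   = {open(d_hall_bay), open(d_lab_hall)} ∪ {at(store), open(d_store_lab)}
          = {at(store), open(d_hall_bay), open(d_lab_hall), open(d_store_lab)}

== RESULT ==
["at(store)", "open(d_hall_bay)", "open(d_lab_hall)", "open(d_store_lab)"]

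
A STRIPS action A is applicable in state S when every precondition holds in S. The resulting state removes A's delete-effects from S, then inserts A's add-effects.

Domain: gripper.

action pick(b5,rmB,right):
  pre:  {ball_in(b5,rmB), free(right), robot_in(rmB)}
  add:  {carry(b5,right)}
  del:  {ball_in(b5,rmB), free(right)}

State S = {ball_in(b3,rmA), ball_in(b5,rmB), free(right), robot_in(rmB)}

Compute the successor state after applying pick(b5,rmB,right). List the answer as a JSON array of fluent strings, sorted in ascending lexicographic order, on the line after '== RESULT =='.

Progress:
  pre ⊆ S: {ball_in(b5,rmB), free(right), robot_in(rmB)} ⊆ S  — applicable
  S \ del = {ball_in(b3,rmA), robot_in(rmB)}
  ∪ add   = {ball_in(b3,rmA), carry(b5,right), robot_in(rmB)}

== RESULT ==
["ball_in(b3,rmA)", "carry(b5,right)", "robot_in(rmB)"]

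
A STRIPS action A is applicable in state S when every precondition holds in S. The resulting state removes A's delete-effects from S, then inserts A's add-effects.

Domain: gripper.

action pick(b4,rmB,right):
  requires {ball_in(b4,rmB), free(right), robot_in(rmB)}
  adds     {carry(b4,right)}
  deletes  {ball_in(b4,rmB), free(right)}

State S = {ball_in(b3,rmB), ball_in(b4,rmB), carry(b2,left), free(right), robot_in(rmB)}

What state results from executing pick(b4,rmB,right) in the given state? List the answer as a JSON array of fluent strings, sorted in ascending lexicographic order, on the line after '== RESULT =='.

Compute (S \ del) ∪ add:
  pre ⊆ S: {ball_in(b4,rmB), free(right), robot_in(rmB)} ⊆ S  — applicable
  S \ del = {ball_in(b3,rmB), carry(b2,left), robot_in(rmB)}
  ∪ add   = {ball_in(b3,rmB), carry(b2,left), carry(b4,right), robot_in(rmB)}

== RESULT ==
["ball_in(b3,rmB)", "carry(b2,left)", "carry(b4,right)", "robot_in(rmB)"]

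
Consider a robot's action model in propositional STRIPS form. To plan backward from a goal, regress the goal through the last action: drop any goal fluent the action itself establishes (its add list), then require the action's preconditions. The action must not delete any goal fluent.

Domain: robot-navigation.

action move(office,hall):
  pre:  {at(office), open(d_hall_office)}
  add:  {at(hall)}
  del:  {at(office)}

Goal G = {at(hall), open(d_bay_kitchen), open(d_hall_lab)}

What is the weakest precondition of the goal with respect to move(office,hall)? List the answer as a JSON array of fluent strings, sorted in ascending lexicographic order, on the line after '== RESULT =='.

Compute (G \ add) ∪ pre:
  G ∩ del = {}  (empty — regression defined)
  G \ add = {at(hall), open(d_bay_kitchen), open(d_hall_lab)} \ {at(hall)} = {open(d_bay_kitchen), open(d_hall_lab)}
  ∪ pre   = {open(d_bay_kitchen), open(d_hall_lab)} ∪ {at(office), open(d_hall_office)}
          = {at(office), open(d_bay_kitchen), open(d_hall_lab), open(d_hall_office)}

== RESULT ==
["at(office)", "open(d_bay_kitchen)", "open(d_hall_lab)", "open(d_hall_office)"]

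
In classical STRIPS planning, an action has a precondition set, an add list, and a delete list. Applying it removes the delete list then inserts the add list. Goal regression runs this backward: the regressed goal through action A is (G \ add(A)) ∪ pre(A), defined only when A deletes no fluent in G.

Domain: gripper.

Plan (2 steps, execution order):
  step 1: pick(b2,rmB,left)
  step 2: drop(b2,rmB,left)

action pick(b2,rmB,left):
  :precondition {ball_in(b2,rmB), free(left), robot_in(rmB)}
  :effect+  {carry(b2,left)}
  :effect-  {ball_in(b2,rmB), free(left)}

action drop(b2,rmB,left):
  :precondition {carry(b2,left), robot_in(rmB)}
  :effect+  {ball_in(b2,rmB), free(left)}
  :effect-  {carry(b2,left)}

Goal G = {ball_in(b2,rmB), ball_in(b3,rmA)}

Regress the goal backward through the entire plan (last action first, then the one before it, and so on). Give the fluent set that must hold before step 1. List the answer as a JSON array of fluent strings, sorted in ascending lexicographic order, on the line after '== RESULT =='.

Regress step by step:
  through step 2 (drop(b2,rmB,left)): drop {ball_in(b2,rmB)}, keep {ball_in(b3,rmA)}, require {carry(b2,left), robot_in(rmB)}
    → {ball_in(b3,rmA), carry(b2,left), robot_in(rmB)}
  through step 1 (pick(b2,rmB,left)): drop {carry(b2,left)}, keep {ball_in(b3,rmA), robot_in(rmB)}, require {ball_in(b2,rmB), free(left), robot_in(rmB)}
    → {ball_in(b2,rmB), ball_in(b3,rmA), free(left), robot_in(rmB)}

== RESULT ==
["ball_in(b2,rmB)", "ball_in(b3,rmA)", "free(left)", "robot_in(rmB)"]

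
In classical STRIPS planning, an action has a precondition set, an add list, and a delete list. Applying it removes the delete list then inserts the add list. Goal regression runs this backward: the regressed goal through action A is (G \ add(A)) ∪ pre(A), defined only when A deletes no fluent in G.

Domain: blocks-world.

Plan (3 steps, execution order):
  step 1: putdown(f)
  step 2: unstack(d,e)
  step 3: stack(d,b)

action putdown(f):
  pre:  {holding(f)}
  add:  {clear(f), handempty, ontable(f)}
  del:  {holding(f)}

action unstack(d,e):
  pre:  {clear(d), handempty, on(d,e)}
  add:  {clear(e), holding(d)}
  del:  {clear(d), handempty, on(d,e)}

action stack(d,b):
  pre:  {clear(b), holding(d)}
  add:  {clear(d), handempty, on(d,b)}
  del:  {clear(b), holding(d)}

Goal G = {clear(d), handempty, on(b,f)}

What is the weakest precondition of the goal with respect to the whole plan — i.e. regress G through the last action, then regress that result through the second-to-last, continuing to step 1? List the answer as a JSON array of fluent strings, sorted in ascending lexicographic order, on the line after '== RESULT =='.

Regress step by step:
  through step 3 (stack(d,b)): drop {clear(d), handempty}, keep {on(b,f)}, require {clear(b), holding(d)}
    → {clear(b), holding(d), on(b,f)}
  through step 2 (unstack(d,e)): drop {holding(d)}, keep {clear(b), on(b,f)}, require {clear(d), handempty, on(d,e)}
    → {clear(b), clear(d), handempty, on(b,f), on(d,e)}
  through step 1 (putdown(f)): drop {handempty}, keep {clear(b), clear(d), on(b,f), on(d,e)}, require {holding(f)}
    → {clear(b), clear(d), holding(f), on(b,f), on(d,e)}

== RESULT ==
["clear(b)", "clear(d)", "holding(f)", "on(b,f)", "on(d,e)"]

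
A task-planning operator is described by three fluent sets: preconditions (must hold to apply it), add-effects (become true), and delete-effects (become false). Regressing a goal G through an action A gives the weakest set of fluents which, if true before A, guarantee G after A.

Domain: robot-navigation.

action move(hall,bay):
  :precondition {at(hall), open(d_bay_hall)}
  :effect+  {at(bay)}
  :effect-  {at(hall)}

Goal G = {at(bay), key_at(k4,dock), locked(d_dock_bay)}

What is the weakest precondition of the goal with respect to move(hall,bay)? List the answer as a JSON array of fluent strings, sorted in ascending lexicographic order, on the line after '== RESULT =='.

Regress:
  G ∩ del = {}  (empty — regression defined)
  G \ add = {at(bay), key_at(k4,dock), locked(d_dock_bay)} \ {at(bay)} = {key_at(k4,dock), locked(d_dock_bay)}
  ∪ pre   = {key_at(k4,dock), locked(d_dock_bay)} ∪ {at(hall), open(d_bay_hall)}
          = {at(hall), key_at(k4,dock), locked(d_dock_bay), open(d_bay_hall)}

== RESULT ==
["at(hall)", "key_at(k4,dock)", "locked(d_dock_bay)", "open(d_bay_hall)"]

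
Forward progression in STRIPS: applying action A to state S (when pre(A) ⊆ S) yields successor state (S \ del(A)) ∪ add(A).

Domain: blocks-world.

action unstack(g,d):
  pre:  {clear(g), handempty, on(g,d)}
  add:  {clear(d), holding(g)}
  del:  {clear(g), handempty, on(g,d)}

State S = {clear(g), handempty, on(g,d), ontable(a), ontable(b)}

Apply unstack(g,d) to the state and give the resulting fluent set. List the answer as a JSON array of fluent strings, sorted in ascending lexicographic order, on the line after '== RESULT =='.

Compute (S \ del) ∪ add:
  pre ⊆ S: {clear(g), handempty, on(g,d)} ⊆ S  — applicable
  S \ del = {ontable(a), ontable(b)}
  ∪ add   = {clear(d), holding(g), ontable(a), ontable(b)}

== RESULT ==
["clear(d)", "holding(g)", "ontable(a)", "ontable(b)"]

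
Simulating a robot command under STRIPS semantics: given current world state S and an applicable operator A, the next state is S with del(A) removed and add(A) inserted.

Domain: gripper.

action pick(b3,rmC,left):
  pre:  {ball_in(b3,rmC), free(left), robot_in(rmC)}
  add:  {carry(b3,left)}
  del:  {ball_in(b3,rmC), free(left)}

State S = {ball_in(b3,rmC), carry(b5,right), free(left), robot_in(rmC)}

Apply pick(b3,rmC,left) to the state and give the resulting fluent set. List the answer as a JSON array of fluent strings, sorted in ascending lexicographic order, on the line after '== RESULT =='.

Progress:
  pre ⊆ S: {ball_in(b3,rmC), free(left), robot_in(rmC)} ⊆ S  — applicable
  S \ del = {carry(b5,right), robot_in(rmC)}
  ∪ add   = {carry(b3,left), carry(b5,right), robot_in(rmC)}

== RESULT ==
["carry(b3,left)", "carry(b5,right)", "robot_in(rmC)"]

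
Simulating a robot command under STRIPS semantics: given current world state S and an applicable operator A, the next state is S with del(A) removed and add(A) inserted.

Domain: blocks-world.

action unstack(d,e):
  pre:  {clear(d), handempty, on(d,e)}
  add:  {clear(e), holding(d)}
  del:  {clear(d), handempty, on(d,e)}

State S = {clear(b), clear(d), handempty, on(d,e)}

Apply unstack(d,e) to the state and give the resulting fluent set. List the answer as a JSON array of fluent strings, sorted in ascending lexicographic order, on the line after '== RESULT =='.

Progress:
  pre ⊆ S: {clear(d), handempty, on(d,e)} ⊆ S  — applicable
  S \ del = {clear(b)}
  ∪ add   = {clear(b), clear(e), holding(d)}

== RESULT ==
["clear(b)", "clear(e)", "holding(d)"]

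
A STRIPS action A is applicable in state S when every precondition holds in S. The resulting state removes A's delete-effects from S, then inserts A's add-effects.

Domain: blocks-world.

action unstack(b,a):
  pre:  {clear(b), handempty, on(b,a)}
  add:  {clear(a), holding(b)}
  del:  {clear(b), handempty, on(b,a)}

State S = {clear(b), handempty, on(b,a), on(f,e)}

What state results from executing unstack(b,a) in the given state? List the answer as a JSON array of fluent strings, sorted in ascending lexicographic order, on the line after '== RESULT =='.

Progress:
  pre ⊆ S: {clear(b), handempty, on(b,a)} ⊆ S  — applicable
  S \ del = {on(f,e)}
  ∪ add   = {clear(a), holding(b), on(f,e)}

== RESULT ==
["clear(a)", "holding(b)", "on(f,e)"]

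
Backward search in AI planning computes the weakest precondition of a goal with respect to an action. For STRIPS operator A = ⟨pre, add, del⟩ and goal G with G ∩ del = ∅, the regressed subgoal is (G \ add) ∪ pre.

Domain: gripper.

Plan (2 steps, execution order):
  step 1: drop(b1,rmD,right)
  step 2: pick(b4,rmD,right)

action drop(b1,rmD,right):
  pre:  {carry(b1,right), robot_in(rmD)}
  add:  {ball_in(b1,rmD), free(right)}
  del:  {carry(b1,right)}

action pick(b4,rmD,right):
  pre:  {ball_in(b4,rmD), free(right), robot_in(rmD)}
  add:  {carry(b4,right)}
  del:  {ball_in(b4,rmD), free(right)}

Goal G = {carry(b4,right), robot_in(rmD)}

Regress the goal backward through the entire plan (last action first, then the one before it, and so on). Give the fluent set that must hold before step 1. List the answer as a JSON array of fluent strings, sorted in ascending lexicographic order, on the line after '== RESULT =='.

Work backward from the goal:
  through step 2 (pick(b4,rmD,right)): drop {carry(b4,right)}, keep {robot_in(rmD)}, require {ball_in(b4,rmD), free(right), robot_in(rmD)}
    → {ball_in(b4,rmD), free(right), robot_in(rmD)}
  through step 1 (drop(b1,rmD,right)): drop {free(right)}, keep {ball_in(b4,rmD), robot_in(rmD)}, require {carry(b1,right), robot_in(rmD)}
    → {ball_in(b4,rmD), carry(b1,right), robot_in(rmD)}

== RESULT ==
["ball_in(b4,rmD)", "carry(b1,right)", "robot_in(rmD)"]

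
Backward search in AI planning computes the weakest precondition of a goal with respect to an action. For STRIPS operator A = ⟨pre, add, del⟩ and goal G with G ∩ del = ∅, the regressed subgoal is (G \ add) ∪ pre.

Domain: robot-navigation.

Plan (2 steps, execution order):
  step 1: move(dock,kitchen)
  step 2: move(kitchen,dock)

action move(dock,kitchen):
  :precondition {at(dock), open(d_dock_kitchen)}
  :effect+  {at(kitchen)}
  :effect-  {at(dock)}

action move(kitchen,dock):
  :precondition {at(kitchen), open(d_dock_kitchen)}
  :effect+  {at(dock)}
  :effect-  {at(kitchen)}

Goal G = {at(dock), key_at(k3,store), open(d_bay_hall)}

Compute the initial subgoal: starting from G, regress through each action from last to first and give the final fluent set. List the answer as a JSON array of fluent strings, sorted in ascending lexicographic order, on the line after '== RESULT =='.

Work backward from the goal:
  through step 2 (move(kitchen,dock)): drop {at(dock)}, keep {key_at(k3,store), open(d_bay_hall)}, require {at(kitchen), open(d_dock_kitchen)}
    → {at(kitchen), key_at(k3,store), open(d_bay_hall), open(d_dock_kitchen)}
  through step 1 (move(dock,kitchen)): drop {at(kitchen)}, keep {key_at(k3,store), open(d_bay_hall), open(d_dock_kitchen)}, require {at(dock), open(d_dock_kitchen)}
    → {at(dock), key_at(k3,store), open(d_bay_hall), open(d_dock_kitchen)}

== RESULT ==
["at(dock)", "key_at(k3,store)", "open(d_bay_hall)", "open(d_dock_kitchen)"]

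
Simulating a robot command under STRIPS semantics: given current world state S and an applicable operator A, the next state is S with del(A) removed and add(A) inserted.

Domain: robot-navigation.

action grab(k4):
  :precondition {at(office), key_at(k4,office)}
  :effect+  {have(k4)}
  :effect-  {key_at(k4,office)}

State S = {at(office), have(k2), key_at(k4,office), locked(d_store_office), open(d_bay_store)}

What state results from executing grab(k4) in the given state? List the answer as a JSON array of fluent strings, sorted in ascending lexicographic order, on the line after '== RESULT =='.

Progress:
  pre ⊆ S: {at(office), key_at(k4,office)} ⊆ S  — applicable
  S \ del = {at(office), have(k2), locked(d_store_office), open(d_bay_store)}
  ∪ add   = {at(office), have(k2), have(k4), locked(d_store_office), open(d_bay_store)}

== RESULT ==
["at(office)", "have(k2)", "have(k4)", "locked(d_store_office)", "open(d_bay_store)"]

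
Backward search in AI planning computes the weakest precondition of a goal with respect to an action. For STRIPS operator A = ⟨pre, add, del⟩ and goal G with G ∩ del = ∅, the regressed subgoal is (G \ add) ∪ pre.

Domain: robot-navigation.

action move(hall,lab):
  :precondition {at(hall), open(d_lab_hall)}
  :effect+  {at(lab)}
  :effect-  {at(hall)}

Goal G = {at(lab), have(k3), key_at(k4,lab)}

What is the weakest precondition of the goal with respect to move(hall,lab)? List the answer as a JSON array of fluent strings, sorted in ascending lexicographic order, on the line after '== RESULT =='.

Regress:
  G ∩ del = {}  (empty — regression defined)
  G \ add = {at(lab), have(k3), key_at(k4,lab)} \ {at(lab)} = {have(k3), key_at(k4,lab)}
  ∪ pre   = {have(k3), key_at(k4,lab)} ∪ {at(hall), open(d_lab_hall)}
          = {at(hall), have(k3), key_at(k4,lab), open(d_lab_hall)}

== RESULT ==
["at(hall)", "have(k3)", "key_at(k4,lab)", "open(d_lab_hall)"]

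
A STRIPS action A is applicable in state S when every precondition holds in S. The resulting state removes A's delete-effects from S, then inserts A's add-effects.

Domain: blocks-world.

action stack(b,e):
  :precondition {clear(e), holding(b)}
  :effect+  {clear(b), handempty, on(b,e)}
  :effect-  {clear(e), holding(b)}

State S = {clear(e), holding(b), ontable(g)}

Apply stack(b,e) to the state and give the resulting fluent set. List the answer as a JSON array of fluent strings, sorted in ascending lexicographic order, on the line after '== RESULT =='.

Compute (S \ del) ∪ add:
  pre ⊆ S: {clear(e), holding(b)} ⊆ S  — applicable
  S \ del = {ontable(g)}
  ∪ add   = {clear(b), handempty, on(b,e), ontable(g)}

== RESULT ==
["clear(b)", "handempty", "on(b,e)", "ontable(g)"]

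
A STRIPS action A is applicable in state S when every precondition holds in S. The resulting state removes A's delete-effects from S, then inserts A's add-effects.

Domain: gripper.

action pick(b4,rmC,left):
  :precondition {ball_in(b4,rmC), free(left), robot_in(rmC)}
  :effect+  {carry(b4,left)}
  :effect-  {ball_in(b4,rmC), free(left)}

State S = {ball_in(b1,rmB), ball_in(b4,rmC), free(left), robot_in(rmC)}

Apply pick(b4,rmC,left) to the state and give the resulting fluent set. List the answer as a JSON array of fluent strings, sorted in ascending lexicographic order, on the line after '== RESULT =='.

Compute (S \ del) ∪ add:
  pre ⊆ S: {ball_in(b4,rmC), free(left), robot_in(rmC)} ⊆ S  — applicable
  S \ del = {ball_in(b1,rmB), robot_in(rmC)}
  ∪ add   = {ball_in(b1,rmB), carry(b4,left), robot_in(rmC)}

== RESULT ==
["ball_in(b1,rmB)", "carry(b4,left)", "robot_in(rmC)"]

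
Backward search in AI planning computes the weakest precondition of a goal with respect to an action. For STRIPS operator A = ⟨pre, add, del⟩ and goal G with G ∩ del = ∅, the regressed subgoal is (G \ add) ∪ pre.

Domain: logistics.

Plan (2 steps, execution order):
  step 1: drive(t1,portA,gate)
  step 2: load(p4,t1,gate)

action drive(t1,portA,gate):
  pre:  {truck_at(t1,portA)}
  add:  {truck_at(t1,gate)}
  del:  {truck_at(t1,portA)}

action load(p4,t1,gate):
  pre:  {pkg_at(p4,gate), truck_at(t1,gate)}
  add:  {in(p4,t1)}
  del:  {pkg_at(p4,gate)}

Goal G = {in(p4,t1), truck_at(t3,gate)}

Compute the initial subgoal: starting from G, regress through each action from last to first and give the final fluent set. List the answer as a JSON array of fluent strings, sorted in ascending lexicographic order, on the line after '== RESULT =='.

Regress step by step:
  through step 2 (load(p4,t1,gate)): drop {in(p4,t1)}, keep {truck_at(t3,gate)}, require {pkg_at(p4,gate), truck_at(t1,gate)}
    → {pkg_at(p4,gate), truck_at(t1,gate), truck_at(t3,gate)}
  through step 1 (drive(t1,portA,gate)): drop {truck_at(t1,gate)}, keep {pkg_at(p4,gate), truck_at(t3,gate)}, require {truck_at(t1,portA)}
    → {pkg_at(p4,gate), truck_at(t1,portA), truck_at(t3,gate)}

== RESULT ==
["pkg_at(p4,gate)", "truck_at(t1,portA)", "truck_at(t3,gate)"]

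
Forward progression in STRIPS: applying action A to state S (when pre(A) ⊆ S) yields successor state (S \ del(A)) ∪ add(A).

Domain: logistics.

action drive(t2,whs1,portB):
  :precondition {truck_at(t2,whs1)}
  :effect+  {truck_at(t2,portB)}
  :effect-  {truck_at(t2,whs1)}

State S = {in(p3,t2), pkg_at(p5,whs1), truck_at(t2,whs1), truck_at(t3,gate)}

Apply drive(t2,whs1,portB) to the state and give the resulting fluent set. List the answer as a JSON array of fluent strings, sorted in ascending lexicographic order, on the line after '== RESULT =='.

Compute (S \ del) ∪ add:
  pre ⊆ S: {truck_at(t2,whs1)} ⊆ S  — applicable
  S \ del = {in(p3,t2), pkg_at(p5,whs1), truck_at(t3,gate)}
  ∪ add   = {in(p3,t2), pkg_at(p5,whs1), truck_at(t2,portB), truck_at(t3,gate)}

== RESULT ==
["in(p3,t2)", "pkg_at(p5,whs1)", "truck_at(t2,portB)", "truck_at(t3,gate)"]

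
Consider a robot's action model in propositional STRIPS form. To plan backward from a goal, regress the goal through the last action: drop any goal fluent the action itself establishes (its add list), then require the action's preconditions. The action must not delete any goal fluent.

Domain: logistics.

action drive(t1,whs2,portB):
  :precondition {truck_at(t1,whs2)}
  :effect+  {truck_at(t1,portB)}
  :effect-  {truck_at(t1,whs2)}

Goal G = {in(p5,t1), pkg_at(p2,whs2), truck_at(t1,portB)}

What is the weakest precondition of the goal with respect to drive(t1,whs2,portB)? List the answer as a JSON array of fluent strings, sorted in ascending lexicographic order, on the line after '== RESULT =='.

Compute (G \ add) ∪ pre:
  G ∩ del = {}  (empty — regression defined)
  G \ add = {in(p5,t1), pkg_at(p2,whs2), truck_at(t1,portB)} \ {truck_at(t1,portB)} = {in(p5,t1), pkg_at(p2,whs2)}
  ∪ pre   = {in(p5,t1), pkg_at(p2,whs2)} ∪ {truck_at(t1,whs2)}
          = {in(p5,t1), pkg_at(p2,whs2), truck_at(t1,whs2)}

== RESULT ==
["in(p5,t1)", "pkg_at(p2,whs2)", "truck_at(t1,whs2)"]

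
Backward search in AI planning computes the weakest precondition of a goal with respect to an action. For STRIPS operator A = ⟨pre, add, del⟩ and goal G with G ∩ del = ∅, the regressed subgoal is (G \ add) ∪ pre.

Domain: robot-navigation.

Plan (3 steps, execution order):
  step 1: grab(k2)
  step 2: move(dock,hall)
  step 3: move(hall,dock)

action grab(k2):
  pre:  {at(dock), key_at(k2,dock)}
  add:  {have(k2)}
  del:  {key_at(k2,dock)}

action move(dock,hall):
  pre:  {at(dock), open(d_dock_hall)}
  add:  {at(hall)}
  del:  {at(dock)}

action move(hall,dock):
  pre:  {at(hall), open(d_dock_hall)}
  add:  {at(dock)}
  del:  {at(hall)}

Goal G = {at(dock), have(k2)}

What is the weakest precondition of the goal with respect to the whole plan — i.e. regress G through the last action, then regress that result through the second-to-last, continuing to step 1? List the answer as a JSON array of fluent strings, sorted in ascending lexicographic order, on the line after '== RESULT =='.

Regress step by step:
  through step 3 (move(hall,dock)): drop {at(dock)}, keep {have(k2)}, require {at(hall), open(d_dock_hall)}
    → {at(hall), have(k2), open(d_dock_hall)}
  through step 2 (move(dock,hall)): drop {at(hall)}, keep {have(k2), open(d_dock_hall)}, require {at(dock), open(d_dock_hall)}
    → {at(dock), have(k2), open(d_dock_hall)}
  through step 1 (grab(k2)): drop {have(k2)}, keep {at(dock), open(d_dock_hall)}, require {at(dock), key_at(k2,dock)}
    → {at(dock), key_at(k2,dock), open(d_dock_hall)}

== RESULT ==
["at(dock)", "key_at(k2,dock)", "open(d_dock_hall)"]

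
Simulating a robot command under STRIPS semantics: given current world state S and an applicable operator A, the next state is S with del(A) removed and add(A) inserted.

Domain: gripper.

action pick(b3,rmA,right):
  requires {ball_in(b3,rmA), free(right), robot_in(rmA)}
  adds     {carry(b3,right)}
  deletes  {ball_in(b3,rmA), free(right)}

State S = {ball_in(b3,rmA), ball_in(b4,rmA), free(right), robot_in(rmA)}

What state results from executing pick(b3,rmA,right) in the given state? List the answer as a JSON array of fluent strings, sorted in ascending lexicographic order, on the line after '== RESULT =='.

Compute (S \ del) ∪ add:
  pre ⊆ S: {ball_in(b3,rmA), free(right), robot_in(rmA)} ⊆ S  — applicable
  S \ del = {ball_in(b4,rmA), robot_in(rmA)}
  ∪ add   = {ball_in(b4,rmA), carry(b3,right), robot_in(rmA)}

== RESULT ==
["ball_in(b4,rmA)", "carry(b3,right)", "robot_in(rmA)"]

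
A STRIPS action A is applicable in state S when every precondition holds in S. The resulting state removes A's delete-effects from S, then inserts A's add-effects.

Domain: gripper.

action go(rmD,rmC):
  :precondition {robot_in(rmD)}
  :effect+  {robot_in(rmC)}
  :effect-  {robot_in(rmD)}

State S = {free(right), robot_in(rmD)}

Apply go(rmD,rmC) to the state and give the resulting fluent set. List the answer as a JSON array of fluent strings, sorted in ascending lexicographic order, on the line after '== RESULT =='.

Progress:
  pre ⊆ S: {robot_in(rmD)} ⊆ S  — applicable
  S \ del = {free(right)}
  ∪ add   = {free(right), robot_in(rmC)}

== RESULT ==
["free(right)", "robot_in(rmC)"]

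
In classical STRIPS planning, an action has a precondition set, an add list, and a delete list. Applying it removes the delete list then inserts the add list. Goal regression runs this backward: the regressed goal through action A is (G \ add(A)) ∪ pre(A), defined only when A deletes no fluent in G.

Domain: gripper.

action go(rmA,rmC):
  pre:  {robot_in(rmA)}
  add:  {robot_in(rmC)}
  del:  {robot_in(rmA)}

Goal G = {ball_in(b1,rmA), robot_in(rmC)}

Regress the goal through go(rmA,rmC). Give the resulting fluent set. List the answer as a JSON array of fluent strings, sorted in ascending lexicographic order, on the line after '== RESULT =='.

Compute (G \ add) ∪ pre:
  G ∩ del = {}  (empty — regression defined)
  G \ add = {ball_in(b1,rmA), robot_in(rmC)} \ {robot_in(rmC)} = {ball_in(b1,rmA)}
  ∪ pre   = {ball_in(b1,rmA)} ∪ {robot_in(rmA)}
          = {ball_in(b1,rmA), robot_in(rmA)}

== RESULT ==
["ball_in(b1,rmA)", "robot_in(rmA)"]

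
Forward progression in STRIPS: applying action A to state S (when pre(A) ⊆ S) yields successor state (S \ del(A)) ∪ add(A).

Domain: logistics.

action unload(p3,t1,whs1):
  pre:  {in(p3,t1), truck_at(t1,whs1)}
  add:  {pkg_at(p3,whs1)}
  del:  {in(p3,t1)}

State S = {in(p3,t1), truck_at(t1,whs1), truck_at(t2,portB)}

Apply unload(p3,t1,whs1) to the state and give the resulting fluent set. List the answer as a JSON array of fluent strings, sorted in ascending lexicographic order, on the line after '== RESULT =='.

Compute (S \ del) ∪ add:
  pre ⊆ S: {in(p3,t1), truck_at(t1,whs1)} ⊆ S  — applicable
  S \ del = {truck_at(t1,whs1), truck_at(t2,portB)}
  ∪ add   = {pkg_at(p3,whs1), truck_at(t1,whs1), truck_at(t2,portB)}

== RESULT ==
["pkg_at(p3,whs1)", "truck_at(t1,whs1)", "truck_at(t2,portB)"]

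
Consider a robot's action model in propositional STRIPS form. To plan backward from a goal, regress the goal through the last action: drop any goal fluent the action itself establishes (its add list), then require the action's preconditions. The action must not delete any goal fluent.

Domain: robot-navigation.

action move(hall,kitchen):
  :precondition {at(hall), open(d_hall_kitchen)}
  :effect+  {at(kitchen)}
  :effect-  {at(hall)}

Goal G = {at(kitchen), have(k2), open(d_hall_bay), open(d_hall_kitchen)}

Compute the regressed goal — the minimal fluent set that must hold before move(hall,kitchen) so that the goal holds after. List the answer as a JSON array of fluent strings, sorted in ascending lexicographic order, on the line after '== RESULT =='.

Compute (G \ add) ∪ pre:
  G ∩ del = {}  (empty — regression defined)
  G \ add = {at(kitchen), have(k2), open(d_hall_bay), open(d_hall_kitchen)} \ {at(kitchen)} = {have(k2), open(d_hall_bay), open(d_hall_kitchen)}
  ∪ pre   = {have(k2), open(d_hall_bay), open(d_hall_kitchen)} ∪ {at(hall), open(d_hall_kitchen)}
          = {at(hall), have(k2), open(d_hall_bay), open(d_hall_kitchen)}

== RESULT ==
["at(hall)", "have(k2)", "open(d_hall_bay)", "open(d_hall_kitchen)"]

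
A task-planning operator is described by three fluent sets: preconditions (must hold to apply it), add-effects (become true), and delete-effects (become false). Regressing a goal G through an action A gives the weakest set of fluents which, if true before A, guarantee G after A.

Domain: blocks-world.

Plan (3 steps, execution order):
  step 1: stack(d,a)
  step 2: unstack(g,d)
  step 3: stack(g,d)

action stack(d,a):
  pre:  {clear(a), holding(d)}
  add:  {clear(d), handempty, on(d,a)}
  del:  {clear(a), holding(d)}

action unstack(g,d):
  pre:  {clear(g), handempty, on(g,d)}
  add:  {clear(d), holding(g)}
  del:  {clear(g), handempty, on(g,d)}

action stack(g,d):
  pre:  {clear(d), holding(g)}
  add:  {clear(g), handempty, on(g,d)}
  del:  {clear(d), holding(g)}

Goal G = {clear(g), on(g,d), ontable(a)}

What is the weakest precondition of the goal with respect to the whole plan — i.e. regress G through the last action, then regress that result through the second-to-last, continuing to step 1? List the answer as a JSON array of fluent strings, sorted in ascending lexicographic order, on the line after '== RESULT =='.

Regress step by step:
  through step 3 (stack(g,d)): drop {clear(g), on(g,d)}, keep {ontable(a)}, require {clear(d), holding(g)}
    → {clear(d), holding(g), ontable(a)}
  through step 2 (unstack(g,d)): drop {clear(d), holding(g)}, keep {ontable(a)}, require {clear(g), handempty, on(g,d)}
    → {clear(g), handempty, on(g,d), ontable(a)}
  through step 1 (stack(d,a)): drop {handempty}, keep {clear(g), on(g,d), ontable(a)}, require {clear(a), holding(d)}
    → {clear(a), clear(g), holding(d), on(g,d), ontable(a)}

== RESULT ==
["clear(a)", "clear(g)", "holding(d)", "on(g,d)", "ontable(a)"]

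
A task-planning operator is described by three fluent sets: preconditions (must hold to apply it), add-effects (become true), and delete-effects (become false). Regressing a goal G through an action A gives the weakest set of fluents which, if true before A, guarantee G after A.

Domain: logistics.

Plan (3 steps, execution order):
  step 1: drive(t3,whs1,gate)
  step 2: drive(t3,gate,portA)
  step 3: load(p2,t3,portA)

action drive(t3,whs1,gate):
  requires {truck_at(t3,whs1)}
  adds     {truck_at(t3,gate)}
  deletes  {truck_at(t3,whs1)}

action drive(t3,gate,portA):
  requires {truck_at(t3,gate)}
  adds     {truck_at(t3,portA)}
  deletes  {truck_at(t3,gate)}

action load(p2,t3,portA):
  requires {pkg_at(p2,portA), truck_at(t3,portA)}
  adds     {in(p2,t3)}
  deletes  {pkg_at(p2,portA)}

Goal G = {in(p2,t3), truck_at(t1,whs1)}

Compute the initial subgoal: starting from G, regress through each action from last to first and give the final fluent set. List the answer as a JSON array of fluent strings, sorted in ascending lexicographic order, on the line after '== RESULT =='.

Regress step by step:
  through step 3 (load(p2,t3,portA)): drop {in(p2,t3)}, keep {truck_at(t1,whs1)}, require {pkg_at(p2,portA), truck_at(t3,portA)}
    → {pkg_at(p2,portA), truck_at(t1,whs1), truck_at(t3,portA)}
  through step 2 (drive(t3,gate,portA)): drop {truck_at(t3,portA)}, keep {pkg_at(p2,portA), truck_at(t1,whs1)}, require {truck_at(t3,gate)}
    → {pkg_at(p2,portA), truck_at(t1,whs1), truck_at(t3,gate)}
  through step 1 (drive(t3,whs1,gate)): drop {truck_at(t3,gate)}, keep {pkg_at(p2,portA), truck_at(t1,whs1)}, require {truck_at(t3,whs1)}
    → {pkg_at(p2,portA), truck_at(t1,whs1), truck_at(t3,whs1)}

== RESULT ==
["pkg_at(p2,portA)", "truck_at(t1,whs1)", "truck_at(t3,whs1)"]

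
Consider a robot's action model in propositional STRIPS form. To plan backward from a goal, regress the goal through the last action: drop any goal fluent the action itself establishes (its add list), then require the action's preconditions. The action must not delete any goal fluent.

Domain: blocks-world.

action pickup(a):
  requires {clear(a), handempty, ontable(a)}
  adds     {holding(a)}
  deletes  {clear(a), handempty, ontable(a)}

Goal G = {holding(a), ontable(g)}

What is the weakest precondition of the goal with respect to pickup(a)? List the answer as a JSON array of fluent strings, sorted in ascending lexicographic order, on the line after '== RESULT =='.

Regress:
  G ∩ del = {}  (empty — regression defined)
  G \ add = {holding(a), ontable(g)} \ {holding(a)} = {ontable(g)}
  ∪ pre   = {ontable(g)} ∪ {clear(a), handempty, ontable(a)}
          = {clear(a), handempty, ontable(a), ontable(g)}

== RESULT ==
["clear(a)", "handempty", "ontable(a)", "ontable(g)"]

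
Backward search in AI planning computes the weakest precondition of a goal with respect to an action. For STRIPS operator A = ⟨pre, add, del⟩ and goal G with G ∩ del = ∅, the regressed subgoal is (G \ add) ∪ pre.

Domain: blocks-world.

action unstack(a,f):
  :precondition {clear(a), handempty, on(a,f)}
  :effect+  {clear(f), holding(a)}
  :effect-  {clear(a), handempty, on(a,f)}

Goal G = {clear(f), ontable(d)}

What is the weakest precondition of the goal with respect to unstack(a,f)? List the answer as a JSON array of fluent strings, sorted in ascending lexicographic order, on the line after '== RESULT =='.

Regress:
  G ∩ del = {}  (empty — regression defined)
  G \ add = {clear(f), ontable(d)} \ {clear(f), holding(a)} = {ontable(d)}
  ∪ pre   = {ontable(d)} ∪ {clear(a), handempty, on(a,f)}
          = {clear(a), handempty, on(a,f), ontable(d)}

== RESULT ==
["clear(a)", "handempty", "on(a,f)", "ontable(d)"]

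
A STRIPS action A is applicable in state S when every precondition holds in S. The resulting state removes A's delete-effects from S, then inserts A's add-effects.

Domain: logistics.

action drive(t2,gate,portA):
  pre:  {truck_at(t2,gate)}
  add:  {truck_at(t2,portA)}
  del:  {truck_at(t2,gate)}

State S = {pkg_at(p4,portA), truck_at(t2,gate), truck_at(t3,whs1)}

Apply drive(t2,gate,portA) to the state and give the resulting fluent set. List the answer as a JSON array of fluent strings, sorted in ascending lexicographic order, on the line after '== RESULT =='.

Compute (S \ del) ∪ add:
  pre ⊆ S: {truck_at(t2,gate)} ⊆ S  — applicable
  S \ del = {pkg_at(p4,portA), truck_at(t3,whs1)}
  ∪ add   = {pkg_at(p4,portA), truck_at(t2,portA), truck_at(t3,whs1)}

== RESULT ==
["pkg_at(p4,portA)", "truck_at(t2,portA)", "truck_at(t3,whs1)"]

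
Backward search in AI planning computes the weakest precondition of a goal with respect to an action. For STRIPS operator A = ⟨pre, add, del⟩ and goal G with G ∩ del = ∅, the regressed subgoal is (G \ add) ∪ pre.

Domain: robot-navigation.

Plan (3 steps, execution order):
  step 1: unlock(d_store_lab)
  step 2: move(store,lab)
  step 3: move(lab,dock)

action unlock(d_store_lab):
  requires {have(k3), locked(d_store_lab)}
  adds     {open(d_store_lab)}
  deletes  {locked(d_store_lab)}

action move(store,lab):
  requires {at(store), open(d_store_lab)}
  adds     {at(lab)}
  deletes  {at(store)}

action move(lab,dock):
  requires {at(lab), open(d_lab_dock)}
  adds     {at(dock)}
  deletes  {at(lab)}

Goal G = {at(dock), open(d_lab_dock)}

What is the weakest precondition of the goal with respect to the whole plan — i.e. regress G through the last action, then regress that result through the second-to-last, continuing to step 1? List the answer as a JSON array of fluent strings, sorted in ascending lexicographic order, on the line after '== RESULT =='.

Regress step by step:
  through step 3 (move(lab,dock)): drop {at(dock)}, keep {open(d_lab_dock)}, require {at(lab), open(d_lab_dock)}
    → {at(lab), open(d_lab_dock)}
  through step 2 (move(store,lab)): drop {at(lab)}, keep {open(d_lab_dock)}, require {at(store), open(d_store_lab)}
    → {at(store), open(d_lab_dock), open(d_store_lab)}
  through step 1 (unlock(d_store_lab)): drop {open(d_store_lab)}, keep {at(store), open(d_lab_dock)}, require {have(k3), locked(d_store_lab)}
    → {at(store), have(k3), locked(d_store_lab), open(d_lab_dock)}

== RESULT ==
["at(store)", "have(k3)", "locked(d_store_lab)", "open(d_lab_dock)"]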